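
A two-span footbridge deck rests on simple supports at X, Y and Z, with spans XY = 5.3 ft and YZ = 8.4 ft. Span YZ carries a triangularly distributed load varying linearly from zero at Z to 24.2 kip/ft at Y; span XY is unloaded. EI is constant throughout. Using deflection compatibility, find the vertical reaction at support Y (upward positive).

Release continuity at Y by inserting a hinge; the redundant is the internal moment M_Y. The primary structure is two simply-supported spans XY and YZ.
Discontinuity in slope at Y on the released structure — sum the simple-span end rotations:
  span YZ: triangular load, peak 24.2: w₀L³/(45EI) = 318.7/EI
  relative rotation θ_0 = (0 + 318.7)/EI = 318.7/EI
A unit hogging moment at Y produces rotation L₁/(3EI) + L₂/(3EI) = 4.567/EI.
Compatibility: M_Y·(L₁+L₂)/(3EI) = θ_0, giving M_Y = 69.8 kip·ft (hogging).
Span XY, ΣM about X with M_Y applied at Y: R_Y^{XY}·5.3 = 0 + 69.8, so R_Y^{XY} = 13.17 kip and R_X = 0 − 13.17 = -13.17 kip.
Span YZ, ΣM about Z: R_Y^{YZ}·8.4 = 569.2 + 69.8, so R_Y^{YZ} = 76.07 kip and R_Z = 101.6 − 76.07 = 25.57 kip.
R_Y = 13.17 + 76.07 = 89.24 kip.

R_Y = 89.24 kip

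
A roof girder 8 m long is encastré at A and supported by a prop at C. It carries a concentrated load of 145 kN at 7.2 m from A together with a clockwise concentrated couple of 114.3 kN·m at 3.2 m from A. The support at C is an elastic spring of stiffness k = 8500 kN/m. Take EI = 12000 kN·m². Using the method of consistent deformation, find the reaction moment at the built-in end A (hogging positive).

Choose R_C as the redundant. The primary structure is the cantilever fixed at A.
Free-end deflection of the primary structure under the applied loading (downward +):
  point load 145 at a = 7.2: Pa²(3L − a)/(6EI) = 21047/EI
  clockwise couple 114.3 at a = 3.2: M₀a(2L − a)/(2EI) = 2341/EI
  δ_0 = 23388/EI
Tip deflection under a unit load at C: L³/(3EI) = 170.7/EI.
With EI = 12000 kN·m²: δ_0 = 1.949 m and δ_{CC} = 0.014222 m/kN.
Compatibility — the spring shortens by R_C/k under the reaction it provides: δ_0 − R_C·δ_{CC} = R_C/k. With 1/k = 0.000118 m/kN, R_C = δ_0 / (δ_{CC} + 1/k) = 1.949 / (0.014222 + 0.000118) = 135.9 kN.
Moment equilibrium about A: M_A = Σ(load moments about A) − R_C·L = 1158 − 135.9×8 = 70.99 kN·m.

M_A = 70.99 kN·m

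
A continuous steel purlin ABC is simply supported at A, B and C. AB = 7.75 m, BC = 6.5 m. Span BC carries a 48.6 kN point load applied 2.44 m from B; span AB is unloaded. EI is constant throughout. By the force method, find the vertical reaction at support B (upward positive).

R_B = 38.12 kN

Insert a hinge at B; M_B is the redundant, and each span becomes simply supported.
Discontinuity in slope at B on the released structure — sum the simple-span end rotations:
  span BC: point load 48.6 at a = 2.44: Pab(L + b)/(6LEI) = 130.4/EI
  relative rotation θ_0 = (0 + 130.4)/EI = 130.4/EI
A unit hogging moment at B produces rotation L₁/(3EI) + L₂/(3EI) = 4.75/EI.
Compatibility: M_B·(L₁+L₂)/(3EI) = θ_0, giving M_B = 27.44 kN·m (hogging).
Span AB, ΣM about A with M_B applied at B: R_B^{AB}·7.75 = 0 + 27.44, so R_B^{AB} = 3.541 kN and R_A = 0 − 3.541 = -3.541 kN.
Span BC, ΣM about C: R_B^{BC}·6.5 = 197.3 + 27.44, so R_B^{BC} = 34.58 kN and R_C = 48.6 − 34.58 = 14.02 kN.
R_B = 3.541 + 34.58 = 38.12 kN.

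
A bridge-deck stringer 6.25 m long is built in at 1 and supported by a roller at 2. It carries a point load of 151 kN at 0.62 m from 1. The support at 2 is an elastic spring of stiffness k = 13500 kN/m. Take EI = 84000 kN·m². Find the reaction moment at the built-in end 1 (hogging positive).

Remove the prop at 2; the released (primary) structure is a cantilever built in at 1.
Deflection at 2 on the released cantilever, summing each load's contribution:
  point load 151 at a = 0.62: Pa²(3L − a)/(6EI) = 175.4/EI
Tip deflection under a unit load at 2: L³/(3EI) = 81.38/EI.
With EI = 84000 kN·m²: δ_0 = 0.002088 m and δ_{22} = 0.000969 m/kN.
Compatibility — the spring shortens by R_2/k under the reaction it provides: δ_0 − R_2·δ_{22} = R_2/k. With 1/k = 0.000074 m/kN, R_2 = δ_0 / (δ_{22} + 1/k) = 0.002088 / (0.000969 + 0.000074) = 2.002 kN.
Moment equilibrium about 1: M_1 = Σ(load moments about 1) − R_2·L = 93.62 − 2.002×6.25 = 81.11 kN·m.

M_1 = 81.11 kN·m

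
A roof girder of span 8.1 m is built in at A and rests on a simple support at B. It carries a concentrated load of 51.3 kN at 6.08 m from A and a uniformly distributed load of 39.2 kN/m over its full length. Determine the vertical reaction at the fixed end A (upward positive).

R_A = 217.2 kN

Remove the prop at B; the released (primary) structure is a cantilever built in at A.
Downward deflection at the released point B due to the loads:
  point load 51.3 at a = 6.08: Pa²(3L − a)/(6EI) = 5759/EI
  UDL 39.2: wL⁴/(8EI) = 21093/EI
  δ_0 = 26852/EI
Flexibility coefficient — unit upward force at B: δ_{BB} = L³/(3EI) = 177.1/EI.
The prop prevents deflection at B: R_B = δ_0/δ_{BB} = 26852/177.1 = 151.6 kN.
Vertical equilibrium: R_A = ΣP − R_B = 368.8 − 151.6 = 217.2 kN.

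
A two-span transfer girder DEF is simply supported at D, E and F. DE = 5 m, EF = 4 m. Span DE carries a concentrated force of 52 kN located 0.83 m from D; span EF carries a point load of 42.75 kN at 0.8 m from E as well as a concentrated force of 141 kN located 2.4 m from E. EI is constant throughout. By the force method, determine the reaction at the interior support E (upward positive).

Insert a hinge at E; M_E is the redundant, and each span becomes simply supported.
Rotations at E on the released spans (each span's end-slope, ×1/EI):
  span DE: point load 52 at a = 0.83: Pab(L + a)/(6LEI) = 34.98/EI
  span EF: point load 42.75 at a = 0.8: Pab(L + b)/(6LEI) = 32.83/EI
  span EF: point load 141 at a = 2.4: Pab(L + b)/(6LEI) = 126.3/EI
  relative rotation θ_0 = (34.98 + 159.2)/EI = 194.1/EI
A unit hogging moment at E produces rotation L₁/(3EI) + L₂/(3EI) = 3/EI.
Slope continuity at E: θ_0 = M_E·3/EI, so M_E = 194.1/3 = 64.71 kN·m (hogging).
Span DE, ΣM about D with M_E applied at E: R_E^{DE}·5 = 43.16 + 64.71, so R_E^{DE} = 21.57 kN and R_D = 52 − 21.57 = 30.43 kN.
Span EF, ΣM about F: R_E^{EF}·4 = 362.4 + 64.71, so R_E^{EF} = 106.8 kN and R_F = 183.8 − 106.8 = 76.97 kN.
R_E = 21.57 + 106.8 = 128.4 kN.

R_E = 128.4 kN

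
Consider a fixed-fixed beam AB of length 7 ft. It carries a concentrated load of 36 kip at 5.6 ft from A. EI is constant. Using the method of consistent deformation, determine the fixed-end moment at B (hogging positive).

M_B = 32.26 kip·ft

Release both end moments; the primary structure is a simply-supported span AB with redundants M_A and M_B.
End rotations of the released simple span under the applied load (×1/EI):
  at A: point load 36 at a = 5.6: Pab(L + b)/(6LEI) = 56.45/EI
  at B: point load 36 at a = 5.6: Pab(L + a)/(6LEI) = 84.67/EI
  θ_A0 = 56.45/EI,  θ_B0 = 84.67/EI
Flexibility coefficients: a unit moment at one end gives L/(3EI) there and L/(6EI) at the far end, so f₁₁ = f₂₂ = 2.333/EI and f₁₂ = f₂₁ = 1.167/EI.
Compatibility — zero rotation at each built-in end:
  2.333 M_A + 1.167 M_B = 56.45
  1.167 M_A + 2.333 M_B = 84.67
Solving the pair gives M_A = 8.064 kip·ft and M_B = 32.26 kip·ft (hogging).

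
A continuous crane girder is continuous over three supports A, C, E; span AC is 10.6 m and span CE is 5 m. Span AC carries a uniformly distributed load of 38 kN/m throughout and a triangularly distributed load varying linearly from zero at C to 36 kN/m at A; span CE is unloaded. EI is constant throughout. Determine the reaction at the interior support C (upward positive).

R_C = 418.9 kN

Take M_C as the redundant. Released structure: two simple spans AC and CE with a hinge at C.
Rotations at C on the released spans (each span's end-slope, ×1/EI):
  span AC: UDL 38: wL³/(24EI) = 1886/EI
  span AC: triangular load, peak 36: 7w₀L³/(360EI) = 833.7/EI
  relative rotation θ_0 = (2719 + 0)/EI = 2719/EI
A unit hogging moment at C produces rotation L₁/(3EI) + L₂/(3EI) = 5.2/EI.
Slope continuity at C: θ_0 = M_C·5.2/EI, so M_C = 2719/5.2 = 523 kN·m (hogging).
Span AC, ΣM about A with M_C applied at C: R_C^{AC}·10.6 = 2809 + 523, so R_C^{AC} = 314.3 kN and R_A = 593.6 − 314.3 = 279.3 kN.
Span CE, ΣM about E: R_C^{CE}·5 = 0 + 523, so R_C^{CE} = 104.6 kN and R_E = 0 − 104.6 = -104.6 kN.
R_C = 314.3 + 104.6 = 418.9 kN.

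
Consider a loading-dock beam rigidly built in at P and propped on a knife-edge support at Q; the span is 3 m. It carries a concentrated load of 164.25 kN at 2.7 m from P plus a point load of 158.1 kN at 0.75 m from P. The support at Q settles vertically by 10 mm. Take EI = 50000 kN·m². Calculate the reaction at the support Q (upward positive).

Release the roller at Q. Primary structure: cantilever fixed at P.
Deflection at Q on the released cantilever, summing each load's contribution:
  point load 164.25 at a = 2.7: Pa²(3L − a)/(6EI) = 1257/EI
  point load 158.1 at a = 0.75: Pa²(3L − a)/(6EI) = 122.3/EI
  δ_0 = 1380/EI
Tip deflection under a unit load at Q: L³/(3EI) = 9/EI.
With EI = 50000 kN·m²: δ_0 = 0.027591 m and δ_{QQ} = 0.00018 m/kN.
Compatibility — the beam at Q must follow the support down by 0.01 m: δ_0 − R_Q·δ_{QQ} = 0.01, so R_Q = (0.027591 − 0.01)/0.00018 = 97.73 kN.

R_Q = 97.73 kN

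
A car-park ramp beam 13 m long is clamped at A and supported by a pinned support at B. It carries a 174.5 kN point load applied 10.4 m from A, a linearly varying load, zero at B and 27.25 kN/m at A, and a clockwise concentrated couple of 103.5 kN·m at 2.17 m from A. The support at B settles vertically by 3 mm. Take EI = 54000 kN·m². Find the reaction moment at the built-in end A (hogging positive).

M_A = 583.7 kN·m

Remove the prop at B; the released (primary) structure is a cantilever built in at A.
Primary-structure tip deflection at B by superposition:
  point load 174.5 at a = 10.4: Pa²(3L − a)/(6EI) = 89966/EI
  triangular load, peak 27.25 at the fixed end: w₀L⁴/(30EI) = 25943/EI
  clockwise couple 103.5 at a = 2.17: M₀a(2L − a)/(2EI) = 2676/EI
  δ_0 = 118585/EI
Tip deflection under a unit load at B: L³/(3EI) = 732.3/EI.
With EI = 54000 kN·m²: δ_0 = 2.196 m and δ_{BB} = 0.013562 m/kN.
Compatibility — the beam at B must follow the support down by 0.003 m: δ_0 − R_B·δ_{BB} = 0.003, so R_B = (2.196 − 0.003)/0.013562 = 161.7 kN.
Moment equilibrium about A: M_A = Σ(load moments about A) − R_B·L = 2686 − 161.7×13 = 583.7 kN·m.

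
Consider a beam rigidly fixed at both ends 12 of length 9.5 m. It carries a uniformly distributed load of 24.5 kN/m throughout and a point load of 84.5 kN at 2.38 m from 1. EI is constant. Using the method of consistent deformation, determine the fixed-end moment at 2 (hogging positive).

M_2 = 222 kN·m

Take the two fixed-end moments M_1, M_2 as redundants; the released structure is the simple span 12.
End rotations of the released simple span under the applied load (×1/EI):
  at 1: UDL 24.5: wL³/(24EI) = 875.2/EI
  at 2: UDL 24.5: wL³/(24EI) = 875.2/EI
  at 1: point load 84.5 at a = 2.38: Pab(L + b)/(6LEI) = 417.5/EI
  at 2: point load 84.5 at a = 2.38: Pab(L + a)/(6LEI) = 298.4/EI
  θ_10 = 1293/EI,  θ_20 = 1174/EI
Flexibility coefficients: a unit moment at one end gives L/(3EI) there and L/(6EI) at the far end, so f₁₁ = f₂₂ = 3.167/EI and f₁₂ = f₂₁ = 1.583/EI.
Compatibility — zero rotation at each built-in end:
  3.167 M_1 + 1.583 M_2 = 1293
  1.583 M_1 + 3.167 M_2 = 1174
Solving the pair gives M_1 = 297.2 kN·m and M_2 = 222 kN·m (hogging).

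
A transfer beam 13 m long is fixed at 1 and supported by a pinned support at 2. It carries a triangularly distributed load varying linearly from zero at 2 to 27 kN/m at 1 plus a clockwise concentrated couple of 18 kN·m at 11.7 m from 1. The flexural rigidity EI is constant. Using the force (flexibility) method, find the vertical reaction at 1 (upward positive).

R_1 = 138.3 kN

Remove the prop at 2; the released (primary) structure is a cantilever built in at 1.
Free-end deflection of the primary structure under the applied loading (downward +):
  triangular load, peak 27 at the fixed end: w₀L⁴/(30EI) = 25705/EI
  clockwise couple 18 at a = 11.7: M₀a(2L − a)/(2EI) = 1506/EI
  δ_0 = 27211/EI
Tip deflection under a unit load at 2: L³/(3EI) = 732.3/EI.
Compatibility at 2: δ_0 − R_2·δ_{22} = 0, so R_2 = 27211/732.3 = 37.16 kN.
Vertical equilibrium: R_1 = ΣP − R_2 = 175.5 − 37.16 = 138.3 kN.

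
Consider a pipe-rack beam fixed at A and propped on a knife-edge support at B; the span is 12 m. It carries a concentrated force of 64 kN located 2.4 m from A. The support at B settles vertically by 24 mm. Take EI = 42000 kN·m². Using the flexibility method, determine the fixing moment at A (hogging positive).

Take the reaction at B as the redundant and release it; the primary structure is a cantilever fixed at A.
Free-end deflection of the primary structure under the applied loading (downward +):
  point load 64 at a = 2.4: Pa²(3L − a)/(6EI) = 2064/EI
Flexibility coefficient — unit upward force at B: δ_{BB} = L³/(3EI) = 576/EI.
With EI = 42000 kN·m²: δ_0 = 0.049152 m and δ_{BB} = 0.013714 m/kN.
Compatibility — the beam at B must follow the support down by 0.024 m: δ_0 − R_B·δ_{BB} = 0.024, so R_B = (0.049152 − 0.024)/0.013714 = 1.834 kN.
Moment equilibrium about A: M_A = Σ(load moments about A) − R_B·L = 153.6 − 1.834×12 = 131.6 kN·m.

M_A = 131.6 kN·m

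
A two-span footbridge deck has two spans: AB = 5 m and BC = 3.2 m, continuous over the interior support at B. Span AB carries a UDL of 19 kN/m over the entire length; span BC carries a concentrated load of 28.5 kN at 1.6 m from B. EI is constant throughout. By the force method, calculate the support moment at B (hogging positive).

M_B = 42.88 kN·m

Take M_B as the redundant. Released structure: two simple spans AB and BC with a hinge at B.
Discontinuity in slope at B on the released structure — sum the simple-span end rotations:
  span AB: UDL 19: wL³/(24EI) = 98.96/EI
  span BC: point load 28.5 at a = 1.6: Pab(L + b)/(6LEI) = 18.24/EI
  relative rotation θ_0 = (98.96 + 18.24)/EI = 117.2/EI
A unit hogging moment at B produces rotation L₁/(3EI) + L₂/(3EI) = 2.733/EI.
Slope continuity at B: θ_0 = M_B·2.733/EI, so M_B = 117.2/2.733 = 42.88 kN·m (hogging).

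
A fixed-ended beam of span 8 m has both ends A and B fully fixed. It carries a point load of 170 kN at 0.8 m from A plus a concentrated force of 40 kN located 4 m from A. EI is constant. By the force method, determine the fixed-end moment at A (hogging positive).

M_A = 150.2 kN·m

Release both end moments; the primary structure is a simply-supported span AB with redundants M_A and M_B.
Simple-span end rotations at A and B under the given loads:
  at A: point load 170 at a = 0.8: Pab(L + b)/(6LEI) = 310.1/EI
  at B: point load 170 at a = 0.8: Pab(L + a)/(6LEI) = 179.5/EI
  at A: point load 40 at a = 4: Pab(L + b)/(6LEI) = 160/EI
  at B: point load 40 at a = 4: Pab(L + a)/(6LEI) = 160/EI
  θ_A0 = 470.1/EI,  θ_B0 = 339.5/EI
Flexibility coefficients: a unit moment at one end gives L/(3EI) there and L/(6EI) at the far end, so f₁₁ = f₂₂ = 2.667/EI and f₁₂ = f₂₁ = 1.333/EI.
Compatibility — zero rotation at each built-in end:
  2.667 M_A + 1.333 M_B = 470.1
  1.333 M_A + 2.667 M_B = 339.5
Solving the pair gives M_A = 150.2 kN·m and M_B = 52.24 kN·m (hogging).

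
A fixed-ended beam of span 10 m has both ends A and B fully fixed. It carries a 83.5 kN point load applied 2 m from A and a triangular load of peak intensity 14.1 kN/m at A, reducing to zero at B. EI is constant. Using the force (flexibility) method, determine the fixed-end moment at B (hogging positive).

M_B = 73.72 kN·m

Release both end moments; the primary structure is a simply-supported span AB with redundants M_A and M_B.
Simple-span end rotations at A and B under the given loads:
  at A: point load 83.5 at a = 2: Pab(L + b)/(6LEI) = 400.8/EI
  at B: point load 83.5 at a = 2: Pab(L + a)/(6LEI) = 267.2/EI
  at A: triangular load, peak 14.1: w₀L³/(45EI) = 313.3/EI
  at B: triangular load, peak 14.1: 7w₀L³/(360EI) = 274.2/EI
  θ_A0 = 714.1/EI,  θ_B0 = 541.4/EI
Flexibility coefficients: a unit moment at one end gives L/(3EI) there and L/(6EI) at the far end, so f₁₁ = f₂₂ = 3.333/EI and f₁₂ = f₂₁ = 1.667/EI.
Compatibility — zero rotation at each built-in end:
  3.333 M_A + 1.667 M_B = 714.1
  1.667 M_A + 3.333 M_B = 541.4
Solving the pair gives M_A = 177.4 kN·m and M_B = 73.72 kN·m (hogging).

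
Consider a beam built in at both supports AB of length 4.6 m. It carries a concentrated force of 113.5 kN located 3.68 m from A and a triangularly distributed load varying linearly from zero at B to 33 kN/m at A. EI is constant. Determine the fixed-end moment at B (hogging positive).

M_B = 90.1 kN·m

Release both end moments; the primary structure is a simply-supported span AB with redundants M_A and M_B.
On the primary (simply-supported) span, the end slopes from the loading are:
  at A: point load 113.5 at a = 3.68: Pab(L + b)/(6LEI) = 76.85/EI
  at B: point load 113.5 at a = 3.68: Pab(L + a)/(6LEI) = 115.3/EI
  at A: triangular load, peak 33: w₀L³/(45EI) = 71.38/EI
  at B: triangular load, peak 33: 7w₀L³/(360EI) = 62.46/EI
  θ_A0 = 148.2/EI,  θ_B0 = 177.7/EI
Flexibility coefficients: a unit moment at one end gives L/(3EI) there and L/(6EI) at the far end, so f₁₁ = f₂₂ = 1.533/EI and f₁₂ = f₂₁ = 0.7667/EI.
Compatibility — zero rotation at each built-in end:
  1.533 M_A + 0.7667 M_B = 148.2
  0.7667 M_A + 1.533 M_B = 177.7
Solving the pair gives M_A = 51.62 kN·m and M_B = 90.1 kN·m (hogging).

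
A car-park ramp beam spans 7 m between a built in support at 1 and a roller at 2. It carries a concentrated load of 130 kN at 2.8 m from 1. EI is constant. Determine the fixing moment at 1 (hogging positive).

Take the reaction at 2 as the redundant and release it; the primary structure is a cantilever fixed at 1.
Primary-structure tip deflection at 2 by superposition:
  point load 130 at a = 2.8: Pa²(3L − a)/(6EI) = 3092/EI
Flexibility coefficient — unit upward force at 2: δ_{22} = L³/(3EI) = 114.3/EI.
Compatibility at 2: δ_0 − R_2·δ_{22} = 0, so R_2 = 3092/114.3 = 27.04 kN.
Moment equilibrium about 1: M_1 = Σ(load moments about 1) − R_2·L = 364 − 27.04×7 = 174.7 kN·m.

M_1 = 174.7 kN·m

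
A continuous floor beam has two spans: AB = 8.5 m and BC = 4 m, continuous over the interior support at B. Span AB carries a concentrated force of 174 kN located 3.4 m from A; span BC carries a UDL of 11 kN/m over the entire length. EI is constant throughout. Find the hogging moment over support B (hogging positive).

Insert a hinge at B; M_B is the redundant, and each span becomes simply supported.
Rotations at B on the released spans (each span's end-slope, ×1/EI):
  span AB: point load 174 at a = 3.4: Pab(L + a)/(6LEI) = 704/EI
  span BC: UDL 11: wL³/(24EI) = 29.33/EI
  relative rotation θ_0 = (704 + 29.33)/EI = 733.3/EI
A unit hogging moment at B produces rotation L₁/(3EI) + L₂/(3EI) = 4.167/EI.
Slope continuity at B: θ_0 = M_B·4.167/EI, so M_B = 733.3/4.167 = 176 kN·m (hogging).

M_B = 176 kN·m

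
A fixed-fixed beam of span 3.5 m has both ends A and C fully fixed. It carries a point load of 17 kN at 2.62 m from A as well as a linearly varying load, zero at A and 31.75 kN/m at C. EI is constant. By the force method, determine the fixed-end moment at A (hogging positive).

M_A = 15.78 kN·m

Release both end moments; the primary structure is a simply-supported span AC with redundants M_A and M_C.
On the primary (simply-supported) span, the end slopes from the loading are:
  at A: point load 17 at a = 2.62: Pab(L + b)/(6LEI) = 8.175/EI
  at C: point load 17 at a = 2.62: Pab(L + a)/(6LEI) = 11.42/EI
  at A: triangular load, peak 31.75: 7w₀L³/(360EI) = 26.47/EI
  at C: triangular load, peak 31.75: w₀L³/(45EI) = 30.25/EI
  θ_A0 = 34.64/EI,  θ_C0 = 41.67/EI
Flexibility coefficients: a unit moment at one end gives L/(3EI) there and L/(6EI) at the far end, so f₁₁ = f₂₂ = 1.167/EI and f₁₂ = f₂₁ = 0.5833/EI.
Compatibility — zero rotation at each built-in end:
  1.167 M_A + 0.5833 M_C = 34.64
  0.5833 M_A + 1.167 M_C = 41.67
Solving the pair gives M_A = 15.78 kN·m and M_C = 27.83 kN·m (hogging).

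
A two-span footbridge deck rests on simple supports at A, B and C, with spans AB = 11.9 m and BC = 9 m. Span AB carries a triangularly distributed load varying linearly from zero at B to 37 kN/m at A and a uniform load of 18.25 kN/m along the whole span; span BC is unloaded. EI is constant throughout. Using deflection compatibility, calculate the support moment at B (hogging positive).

Take M_B as the redundant. Released structure: two simple spans AB and BC with a hinge at B.
Rotations at B on the released spans (each span's end-slope, ×1/EI):
  span AB: triangular load, peak 37: 7w₀L³/(360EI) = 1212/EI
  span AB: UDL 18.25: wL³/(24EI) = 1281/EI
  relative rotation θ_0 = (2494 + 0)/EI = 2494/EI
A unit hogging moment at B produces rotation L₁/(3EI) + L₂/(3EI) = 6.967/EI.
Slope continuity at B: θ_0 = M_B·6.967/EI, so M_B = 2494/6.967 = 358 kN·m (hogging).

M_B = 358 kN·m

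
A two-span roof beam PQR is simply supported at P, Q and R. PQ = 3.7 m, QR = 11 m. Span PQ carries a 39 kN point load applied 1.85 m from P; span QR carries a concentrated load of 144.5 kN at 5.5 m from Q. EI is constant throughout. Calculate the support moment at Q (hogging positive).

M_Q = 229.8 kN·m

Insert a hinge at Q; M_Q is the redundant, and each span becomes simply supported.
Discontinuity in slope at Q on the released structure — sum the simple-span end rotations:
  span PQ: point load 39 at a = 1.85: Pab(L + a)/(6LEI) = 33.37/EI
  span QR: point load 144.5 at a = 5.5: Pab(L + b)/(6LEI) = 1093/EI
  relative rotation θ_0 = (33.37 + 1093)/EI = 1126/EI
A unit hogging moment at Q produces rotation L₁/(3EI) + L₂/(3EI) = 4.9/EI.
Compatibility: M_Q·(L₁+L₂)/(3EI) = θ_0, giving M_Q = 229.8 kN·m (hogging).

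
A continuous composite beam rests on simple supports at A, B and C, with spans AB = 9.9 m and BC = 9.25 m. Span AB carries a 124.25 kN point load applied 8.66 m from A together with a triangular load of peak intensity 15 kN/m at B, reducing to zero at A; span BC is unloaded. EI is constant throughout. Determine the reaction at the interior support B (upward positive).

R_B = 182.4 kN

Take M_B as the redundant. Released structure: two simple spans AB and BC with a hinge at B.
End slopes at the hinge B, treating each span as simply supported:
  span AB: point load 124.25 at a = 8.66: Pab(L + a)/(6LEI) = 416.9/EI
  span AB: triangular load, peak 15: w₀L³/(45EI) = 323.4/EI
  relative rotation θ_0 = (740.3 + 0)/EI = 740.3/EI
A unit hogging moment at B produces rotation L₁/(3EI) + L₂/(3EI) = 6.383/EI.
Slope continuity at B: θ_0 = M_B·6.383/EI, so M_B = 740.3/6.383 = 116 kN·m (hogging).
Span AB, ΣM about A with M_B applied at B: R_B^{AB}·9.9 = 1566 + 116, so R_B^{AB} = 169.9 kN and R_A = 198.5 − 169.9 = 28.6 kN.
Span BC, ΣM about C: R_B^{BC}·9.25 = 0 + 116, so R_B^{BC} = 12.54 kN and R_C = 0 − 12.54 = -12.54 kN.
R_B = 169.9 + 12.54 = 182.4 kN.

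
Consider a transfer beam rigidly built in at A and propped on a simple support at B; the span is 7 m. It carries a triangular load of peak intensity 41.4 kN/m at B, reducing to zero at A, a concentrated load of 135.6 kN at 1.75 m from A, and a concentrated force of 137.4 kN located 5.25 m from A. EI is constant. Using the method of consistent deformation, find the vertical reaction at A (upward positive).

Release the roller at B. Primary structure: cantilever fixed at A.
Downward deflection at the released point B due to the loads:
  triangular load, peak 41.4 at the free end: 11w₀L⁴/(120EI) = 9112/EI
  point load 135.6 at a = 1.75: Pa²(3L − a)/(6EI) = 1332/EI
  point load 137.4 at a = 5.25: Pa²(3L − a)/(6EI) = 9941/EI
  δ_0 = 20385/EI
Tip deflection under a unit load at B: L³/(3EI) = 114.3/EI.
Compatibility at B: δ_0 − R_B·δ_{BB} = 0, so R_B = 20385/114.3 = 178.3 kN.
Vertical equilibrium: R_A = ΣP − R_B = 417.9 − 178.3 = 239.6 kN.

R_A = 239.6 kN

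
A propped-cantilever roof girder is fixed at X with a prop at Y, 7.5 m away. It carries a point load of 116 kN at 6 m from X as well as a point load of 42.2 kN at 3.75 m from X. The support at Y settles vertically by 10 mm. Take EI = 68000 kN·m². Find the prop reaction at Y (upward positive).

R_Y = 90.02 kN

Remove the prop at Y; the released (primary) structure is a cantilever built in at X.
Primary-structure tip deflection at Y by superposition:
  point load 116 at a = 6: Pa²(3L − a)/(6EI) = 11484/EI
  point load 42.2 at a = 3.75: Pa²(3L − a)/(6EI) = 1854/EI
  δ_0 = 13338/EI
Tip deflection under a unit load at Y: L³/(3EI) = 140.6/EI.
With EI = 68000 kN·m²: δ_0 = 0.19615 m and δ_{YY} = 0.002068 m/kN.
Compatibility — the beam at Y must follow the support down by 0.01 m: δ_0 − R_Y·δ_{YY} = 0.01, so R_Y = (0.19615 − 0.01)/0.002068 = 90.02 kN.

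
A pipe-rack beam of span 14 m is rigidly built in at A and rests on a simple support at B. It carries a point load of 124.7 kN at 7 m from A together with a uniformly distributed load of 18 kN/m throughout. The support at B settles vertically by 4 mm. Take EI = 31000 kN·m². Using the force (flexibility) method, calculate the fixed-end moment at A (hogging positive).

M_A = 770.2 kN·m

Take the reaction at B as the redundant and release it; the primary structure is a cantilever fixed at A.
Deflection at B on the released cantilever, summing each load's contribution:
  point load 124.7 at a = 7: Pa²(3L − a)/(6EI) = 35643/EI
  UDL 18: wL⁴/(8EI) = 86436/EI
  δ_0 = 122079/EI
Flexibility coefficient — unit upward force at B: δ_{BB} = L³/(3EI) = 914.7/EI.
With EI = 31000 kN·m²: δ_0 = 3.938 m and δ_{BB} = 0.029505 m/kN.
Compatibility — the beam at B must follow the support down by 0.004 m: δ_0 − R_B·δ_{BB} = 0.004, so R_B = (3.938 − 0.004)/0.029505 = 133.3 kN.
Moment equilibrium about A: M_A = Σ(load moments about A) − R_B·L = 2637 − 133.3×14 = 770.2 kN·m.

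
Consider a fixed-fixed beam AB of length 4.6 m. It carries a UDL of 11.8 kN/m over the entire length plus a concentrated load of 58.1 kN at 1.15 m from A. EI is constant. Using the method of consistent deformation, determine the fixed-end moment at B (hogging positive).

Take the two fixed-end moments M_A, M_B as redundants; the released structure is the simple span AB.
On the primary (simply-supported) span, the end slopes from the loading are:
  at A: UDL 11.8: wL³/(24EI) = 47.86/EI
  at B: UDL 11.8: wL³/(24EI) = 47.86/EI
  at A: point load 58.1 at a = 1.15: Pab(L + b)/(6LEI) = 67.23/EI
  at B: point load 58.1 at a = 1.15: Pab(L + a)/(6LEI) = 48.02/EI
  θ_A0 = 115.1/EI,  θ_B0 = 95.88/EI
Flexibility coefficients: a unit moment at one end gives L/(3EI) there and L/(6EI) at the far end, so f₁₁ = f₂₂ = 1.533/EI and f₁₂ = f₂₁ = 0.7667/EI.
Compatibility — zero rotation at each built-in end:
  1.533 M_A + 0.7667 M_B = 115.1
  0.7667 M_A + 1.533 M_B = 95.88
Solving the pair gives M_A = 58.39 kN·m and M_B = 33.34 kN·m (hogging).

M_B = 33.34 kN·m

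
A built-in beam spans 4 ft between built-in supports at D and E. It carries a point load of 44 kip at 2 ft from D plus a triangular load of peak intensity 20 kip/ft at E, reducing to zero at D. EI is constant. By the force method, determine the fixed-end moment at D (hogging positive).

Release both end moments; the primary structure is a simply-supported span DE with redundants M_D and M_E.
End rotations of the released simple span under the applied load (×1/EI):
  at D: point load 44 at a = 2: Pab(L + b)/(6LEI) = 44/EI
  at E: point load 44 at a = 2: Pab(L + a)/(6LEI) = 44/EI
  at D: triangular load, peak 20: 7w₀L³/(360EI) = 24.89/EI
  at E: triangular load, peak 20: w₀L³/(45EI) = 28.44/EI
  θ_D0 = 68.89/EI,  θ_E0 = 72.44/EI
Flexibility coefficients: a unit moment at one end gives L/(3EI) there and L/(6EI) at the far end, so f₁₁ = f₂₂ = 1.333/EI and f₁₂ = f₂₁ = 0.6667/EI.
Compatibility — zero rotation at each built-in end:
  1.333 M_D + 0.6667 M_E = 68.89
  0.6667 M_D + 1.333 M_E = 72.44
Solving the pair gives M_D = 32.67 kip·ft and M_E = 38 kip·ft (hogging).

M_D = 32.67 kip·ft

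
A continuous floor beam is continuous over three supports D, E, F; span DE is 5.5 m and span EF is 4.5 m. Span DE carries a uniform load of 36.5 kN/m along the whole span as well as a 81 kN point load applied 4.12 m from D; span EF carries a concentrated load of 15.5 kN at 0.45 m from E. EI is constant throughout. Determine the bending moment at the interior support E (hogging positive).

M_E = 118.9 kN·m

Take M_E as the redundant. Released structure: two simple spans DE and EF with a hinge at E.
Discontinuity in slope at E on the released structure — sum the simple-span end rotations:
  span DE: UDL 36.5: wL³/(24EI) = 253/EI
  span DE: point load 81 at a = 4.12: Pab(L + a)/(6LEI) = 134.3/EI
  span EF: point load 15.5 at a = 0.45: Pab(L + b)/(6LEI) = 8.945/EI
  relative rotation θ_0 = (387.3 + 8.945)/EI = 396.2/EI
A unit hogging moment at E produces rotation L₁/(3EI) + L₂/(3EI) = 3.333/EI.
Slope continuity at E: θ_0 = M_E·3.333/EI, so M_E = 396.2/3.333 = 118.9 kN·m (hogging).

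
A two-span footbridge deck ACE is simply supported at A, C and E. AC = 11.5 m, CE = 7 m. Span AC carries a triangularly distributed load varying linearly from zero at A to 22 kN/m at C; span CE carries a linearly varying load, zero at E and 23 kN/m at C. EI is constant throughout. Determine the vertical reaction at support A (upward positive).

R_A = 29.21 kN

Take M_C as the redundant. Released structure: two simple spans AC and CE with a hinge at C.
End slopes at the hinge C, treating each span as simply supported:
  span AC: triangular load, peak 22: w₀L³/(45EI) = 743.5/EI
  span CE: triangular load, peak 23: w₀L³/(45EI) = 175.3/EI
  relative rotation θ_0 = (743.5 + 175.3)/EI = 918.9/EI
A unit hogging moment at C produces rotation L₁/(3EI) + L₂/(3EI) = 6.167/EI.
Compatibility: M_C·(L₁+L₂)/(3EI) = θ_0, giving M_C = 149 kN·m (hogging).
Span AC, ΣM about A with M_C applied at C: R_C^{AC}·11.5 = 969.8 + 149, so R_C^{AC} = 97.29 kN and R_A = 126.5 − 97.29 = 29.21 kN.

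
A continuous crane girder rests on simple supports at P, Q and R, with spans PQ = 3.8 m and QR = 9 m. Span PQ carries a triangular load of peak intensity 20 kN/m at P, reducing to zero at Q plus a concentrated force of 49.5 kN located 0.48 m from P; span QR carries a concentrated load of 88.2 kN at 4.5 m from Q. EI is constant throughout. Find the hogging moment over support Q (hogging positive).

M_Q = 113.1 kN·m

Insert a hinge at Q; M_Q is the redundant, and each span becomes simply supported.
Discontinuity in slope at Q on the released structure — sum the simple-span end rotations:
  span PQ: triangular load, peak 20: 7w₀L³/(360EI) = 21.34/EI
  span PQ: point load 49.5 at a = 0.48: Pab(L + a)/(6LEI) = 14.81/EI
  span QR: point load 88.2 at a = 4.5: Pab(L + b)/(6LEI) = 446.5/EI
  relative rotation θ_0 = (36.15 + 446.5)/EI = 482.7/EI
A unit hogging moment at Q produces rotation L₁/(3EI) + L₂/(3EI) = 4.267/EI.
Slope continuity at Q: θ_0 = M_Q·4.267/EI, so M_Q = 482.7/4.267 = 113.1 kN·m (hogging).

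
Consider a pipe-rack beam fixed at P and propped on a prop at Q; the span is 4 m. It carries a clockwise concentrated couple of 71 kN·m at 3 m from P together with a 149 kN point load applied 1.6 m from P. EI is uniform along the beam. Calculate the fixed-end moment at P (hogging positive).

M_P = 85.59 kN·m

Release the roller at Q. Primary structure: cantilever fixed at P.
Downward deflection at the released point Q due to the loads:
  clockwise couple 71 at a = 3: M₀a(2L − a)/(2EI) = 532.5/EI
  point load 149 at a = 1.6: Pa²(3L − a)/(6EI) = 661.2/EI
  δ_0 = 1194/EI
Tip deflection under a unit load at Q: L³/(3EI) = 21.33/EI.
Compatibility at Q: δ_0 − R_Q·δ_{QQ} = 0, so R_Q = 1194/21.33 = 55.95 kN.
Moment equilibrium about P: M_P = Σ(load moments about P) − R_Q·L = 309.4 − 55.95×4 = 85.59 kN·m.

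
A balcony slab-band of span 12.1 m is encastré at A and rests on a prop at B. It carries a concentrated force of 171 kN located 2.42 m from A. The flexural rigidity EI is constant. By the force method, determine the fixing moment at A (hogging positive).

M_A = 298 kN·m

Choose R_B as the redundant. The primary structure is the cantilever fixed at A.
Downward deflection at the released point B due to the loads:
  point load 171 at a = 2.42: Pa²(3L − a)/(6EI) = 5655/EI
Tip deflection under a unit load at B: L³/(3EI) = 590.5/EI.
The prop prevents deflection at B: R_B = δ_0/δ_{BB} = 5655/590.5 = 9.576 kN.
Moment equilibrium about A: M_A = Σ(load moments about A) − R_B·L = 413.8 − 9.576×12.1 = 298 kN·m.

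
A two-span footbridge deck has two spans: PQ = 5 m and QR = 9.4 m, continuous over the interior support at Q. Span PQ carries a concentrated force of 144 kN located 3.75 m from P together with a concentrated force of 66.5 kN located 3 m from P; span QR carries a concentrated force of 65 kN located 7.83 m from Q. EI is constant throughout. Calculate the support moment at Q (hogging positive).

Take M_Q as the redundant. Released structure: two simple spans PQ and QR with a hinge at Q.
Discontinuity in slope at Q on the released structure — sum the simple-span end rotations:
  span PQ: point load 144 at a = 3.75: Pab(L + a)/(6LEI) = 196.9/EI
  span PQ: point load 66.5 at a = 3: Pab(L + a)/(6LEI) = 106.4/EI
  span QR: point load 65 at a = 7.83: Pab(L + b)/(6LEI) = 155.4/EI
  relative rotation θ_0 = (303.3 + 155.4)/EI = 458.7/EI
A unit hogging moment at Q produces rotation L₁/(3EI) + L₂/(3EI) = 4.8/EI.
Slope continuity at Q: θ_0 = M_Q·4.8/EI, so M_Q = 458.7/4.8 = 95.56 kN·m (hogging).

M_Q = 95.56 kN·m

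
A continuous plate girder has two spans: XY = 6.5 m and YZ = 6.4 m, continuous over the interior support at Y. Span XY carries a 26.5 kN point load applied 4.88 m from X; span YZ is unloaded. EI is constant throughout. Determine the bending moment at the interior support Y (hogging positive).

Insert a hinge at Y; M_Y is the redundant, and each span becomes simply supported.
End slopes at the hinge Y, treating each span as simply supported:
  span XY: point load 26.5 at a = 4.88: Pab(L + a)/(6LEI) = 61.13/EI
  relative rotation θ_0 = (61.13 + 0)/EI = 61.13/EI
A unit hogging moment at Y produces rotation L₁/(3EI) + L₂/(3EI) = 4.3/EI.
Compatibility: M_Y·(L₁+L₂)/(3EI) = θ_0, giving M_Y = 14.22 kN·m (hogging).

M_Y = 14.22 kN·m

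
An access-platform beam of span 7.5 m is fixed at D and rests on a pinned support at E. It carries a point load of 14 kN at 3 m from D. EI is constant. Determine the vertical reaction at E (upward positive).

R_E = 2.912 kN

Choose R_E as the redundant. The primary structure is the cantilever fixed at D.
Deflection at E on the released cantilever, summing each load's contribution:
  point load 14 at a = 3: Pa²(3L − a)/(6EI) = 409.5/EI
Flexibility coefficient — unit upward force at E: δ_{EE} = L³/(3EI) = 140.6/EI.
Compatibility at E: δ_0 − R_E·δ_{EE} = 0, so R_E = 409.5/140.6 = 2.912 kN.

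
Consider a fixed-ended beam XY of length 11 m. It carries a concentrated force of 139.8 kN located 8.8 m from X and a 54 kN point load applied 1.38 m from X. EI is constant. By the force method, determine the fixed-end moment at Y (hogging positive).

Take the two fixed-end moments M_X, M_Y as redundants; the released structure is the simple span XY.
End rotations of the released simple span under the applied load (×1/EI):
  at X: point load 139.8 at a = 8.8: Pab(L + b)/(6LEI) = 541.3/EI
  at Y: point load 139.8 at a = 8.8: Pab(L + a)/(6LEI) = 812/EI
  at X: point load 54 at a = 1.38: Pab(L + b)/(6LEI) = 224/EI
  at Y: point load 54 at a = 1.38: Pab(L + a)/(6LEI) = 134.5/EI
  θ_X0 = 765.3/EI,  θ_Y0 = 946.4/EI
Flexibility coefficients: a unit moment at one end gives L/(3EI) there and L/(6EI) at the far end, so f₁₁ = f₂₂ = 3.667/EI and f₁₂ = f₂₁ = 1.833/EI.
Compatibility — zero rotation at each built-in end:
  3.667 M_X + 1.833 M_Y = 765.3
  1.833 M_X + 3.667 M_Y = 946.4
Solving the pair gives M_X = 106.2 kN·m and M_Y = 205 kN·m (hogging).

M_Y = 205 kN·m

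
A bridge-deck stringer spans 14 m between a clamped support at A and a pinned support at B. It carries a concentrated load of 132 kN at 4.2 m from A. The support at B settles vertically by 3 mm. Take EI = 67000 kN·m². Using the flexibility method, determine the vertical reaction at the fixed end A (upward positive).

R_A = 116.2 kN

Choose R_B as the redundant. The primary structure is the cantilever fixed at A.
Downward deflection at the released point B due to the loads:
  point load 132 at a = 4.2: Pa²(3L − a)/(6EI) = 14669/EI
Tip deflection under a unit load at B: L³/(3EI) = 914.7/EI.
With EI = 67000 kN·m²: δ_0 = 0.21895 m and δ_{BB} = 0.013652 m/kN.
Compatibility — the beam at B must follow the support down by 0.003 m: δ_0 − R_B·δ_{BB} = 0.003, so R_B = (0.21895 − 0.003)/0.013652 = 15.82 kN.
Vertical equilibrium: R_A = ΣP − R_B = 132 − 15.82 = 116.2 kN.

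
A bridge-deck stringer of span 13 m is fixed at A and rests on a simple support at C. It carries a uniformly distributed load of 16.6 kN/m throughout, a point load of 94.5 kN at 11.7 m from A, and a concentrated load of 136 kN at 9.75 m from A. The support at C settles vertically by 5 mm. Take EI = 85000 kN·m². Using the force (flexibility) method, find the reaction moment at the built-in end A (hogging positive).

M_A = 626.2 kN·m

Remove the prop at C; the released (primary) structure is a cantilever built in at A.
Deflection at C on the released cantilever, summing each load's contribution:
  UDL 16.6: wL⁴/(8EI) = 59264/EI
  point load 94.5 at a = 11.7: Pa²(3L − a)/(6EI) = 58859/EI
  point load 136 at a = 9.75: Pa²(3L − a)/(6EI) = 63026/EI
  δ_0 = 181150/EI
Flexibility coefficient — unit upward force at C: δ_{CC} = L³/(3EI) = 732.3/EI.
With EI = 85000 kN·m²: δ_0 = 2.1312 m and δ_{CC} = 0.008616 m/kN.
Compatibility — the beam at C must follow the support down by 0.005 m: δ_0 − R_C·δ_{CC} = 0.005, so R_C = (2.1312 − 0.005)/0.008616 = 246.8 kN.
Moment equilibrium about A: M_A = Σ(load moments about A) − R_C·L = 3834 − 246.8×13 = 626.2 kN·m.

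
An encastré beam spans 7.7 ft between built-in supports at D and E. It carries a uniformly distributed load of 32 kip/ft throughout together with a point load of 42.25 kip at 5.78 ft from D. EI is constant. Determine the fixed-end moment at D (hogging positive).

M_D = 173.3 kip·ft

Release both end moments; the primary structure is a simply-supported span DE with redundants M_D and M_E.
On the primary (simply-supported) span, the end slopes from the loading are:
  at D: UDL 32: wL³/(24EI) = 608.7/EI
  at E: UDL 32: wL³/(24EI) = 608.7/EI
  at D: point load 42.25 at a = 5.78: Pab(L + b)/(6LEI) = 97.63/EI
  at E: point load 42.25 at a = 5.78: Pab(L + a)/(6LEI) = 136.8/EI
  θ_D0 = 706.3/EI,  θ_E0 = 745.5/EI
Flexibility coefficients: a unit moment at one end gives L/(3EI) there and L/(6EI) at the far end, so f₁₁ = f₂₂ = 2.567/EI and f₁₂ = f₂₁ = 1.283/EI.
Compatibility — zero rotation at each built-in end:
  2.567 M_D + 1.283 M_E = 706.3
  1.283 M_D + 2.567 M_E = 745.5
Solving the pair gives M_D = 173.3 kip·ft and M_E = 203.8 kip·ft (hogging).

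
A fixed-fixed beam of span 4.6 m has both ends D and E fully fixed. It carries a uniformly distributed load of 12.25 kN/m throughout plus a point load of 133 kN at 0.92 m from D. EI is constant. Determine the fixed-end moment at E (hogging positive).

M_E = 41.18 kN·m

Release both end moments; the primary structure is a simply-supported span DE with redundants M_D and M_E.
On the primary (simply-supported) span, the end slopes from the loading are:
  at D: UDL 12.25: wL³/(24EI) = 49.68/EI
  at E: UDL 12.25: wL³/(24EI) = 49.68/EI
  at D: point load 133 at a = 0.92: Pab(L + b)/(6LEI) = 135.1/EI
  at E: point load 133 at a = 0.92: Pab(L + a)/(6LEI) = 90.06/EI
  θ_D0 = 184.8/EI,  θ_E0 = 139.7/EI
Flexibility coefficients: a unit moment at one end gives L/(3EI) there and L/(6EI) at the far end, so f₁₁ = f₂₂ = 1.533/EI and f₁₂ = f₂₁ = 0.7667/EI.
Compatibility — zero rotation at each built-in end:
  1.533 M_D + 0.7667 M_E = 184.8
  0.7667 M_D + 1.533 M_E = 139.7
Solving the pair gives M_D = 99.91 kN·m and M_E = 41.18 kN·m (hogging).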